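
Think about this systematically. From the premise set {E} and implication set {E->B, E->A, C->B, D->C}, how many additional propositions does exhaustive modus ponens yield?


Initial facts: {E}
Apply modus ponens to closure:
  E and E->B  =>  B
  E and E->A  =>  A
Final known: {A, B, E}
New propositions: {A, B}
Count = 2

2


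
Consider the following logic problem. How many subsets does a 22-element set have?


The power set of a set with n elements has 2^n elements.
|P(S)| = 2^22 = 4194304

4194304


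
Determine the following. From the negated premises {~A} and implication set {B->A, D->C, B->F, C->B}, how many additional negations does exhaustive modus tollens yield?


Initial negated facts: {~A}
Apply modus tollens to closure:
  ~A and B->A  =>  ~B
  ~B and C->B  =>  ~C
  ~C and D->C  =>  ~D
Final negated: {~A, ~B, ~C, ~D}
New negations: {~B, ~C, ~D}
Count = 3

3


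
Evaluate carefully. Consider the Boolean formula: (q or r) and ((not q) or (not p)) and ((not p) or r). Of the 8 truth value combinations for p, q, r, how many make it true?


Evaluate all 8 assignments for p, q, r:
p=0, q=0, r=0: 0
p=0, q=0, r=1: 1
p=0, q=1, r=0: 1
p=0, q=1, r=1: 1
p=1, q=0, r=0: 0
p=1, q=0, r=1: 1
p=1, q=1, r=0: 0
p=1, q=1, r=1: 0
Satisfying count = 4

4


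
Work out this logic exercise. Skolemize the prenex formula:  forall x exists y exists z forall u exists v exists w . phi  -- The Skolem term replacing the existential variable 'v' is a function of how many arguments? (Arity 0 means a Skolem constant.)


Quantifier prefix: forall x exists y exists z forall u exists v exists w
'v' is existentially quantified at position 5.
Universal variables preceding it: x, u
Skolem function arity = 2

2


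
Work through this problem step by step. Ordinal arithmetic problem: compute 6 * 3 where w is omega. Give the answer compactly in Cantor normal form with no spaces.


Compute 6 * 3.
Ordinal * is associative and left-distributive over +, but NOT commutative; for finite n>1, n*w = w but w*n stays w*n.
Both finite; ordinal * agrees with natural *: 6 * 3 = 18.
Result = 18

18


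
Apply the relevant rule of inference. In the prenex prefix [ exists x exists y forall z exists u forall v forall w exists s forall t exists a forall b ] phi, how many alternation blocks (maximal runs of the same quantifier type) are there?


Quantifier-type sequence: E E A E A A E A E A  (A=forall, E=exists)
Group into maximal same-type runs:
  Ex2 | Ax1 | Ex1 | Ax2 | Ex1 | Ax1 | Ex1 | Ax1
Number of blocks = 8

8


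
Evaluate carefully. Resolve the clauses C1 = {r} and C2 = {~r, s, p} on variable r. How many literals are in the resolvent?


Remove r from C1 and ~r from C2.
C1 remainder: {}
C2 remainder: {s, p}
Union (resolvent): {p, s}
Resolvent has 2 literal(s).

2


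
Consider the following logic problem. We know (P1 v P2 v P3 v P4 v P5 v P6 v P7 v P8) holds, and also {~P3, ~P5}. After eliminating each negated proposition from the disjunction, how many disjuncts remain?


Original disjuncts (8): P1, P2, P3, P4, P5, P6, P7, P8
Negated (eliminate): ~P3, ~P5
Remaining disjuncts: P1, P2, P4, P6, P7, P8
Count = 8 - 2 = 6

6


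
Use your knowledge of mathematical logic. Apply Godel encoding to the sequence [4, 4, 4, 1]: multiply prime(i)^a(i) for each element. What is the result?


Encode each element as an exponent of the corresponding prime:
  2^4 = 16
  3^4 = 81
  5^4 = 625
  7^1 = 7
Product = 16 * 81 * 625 * 7 = 5670000

5670000


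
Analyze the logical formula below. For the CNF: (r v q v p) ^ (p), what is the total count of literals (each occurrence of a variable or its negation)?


Counting literals in each clause:
Clause 1: 3 literal(s)
Clause 2: 1 literal(s)
Total = 4

4


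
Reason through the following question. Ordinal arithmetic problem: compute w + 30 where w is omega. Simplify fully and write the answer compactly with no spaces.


Compute w + 30.
Ordinal + is associative but NOT commutative; for finite n>0, n + w = w but w + n stays w+n.
w + 30 is already in normal form (a successor ordinal beyond w).
Result = w+30

w+30


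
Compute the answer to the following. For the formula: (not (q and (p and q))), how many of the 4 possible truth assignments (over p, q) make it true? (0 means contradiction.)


Check all 4 assignments:
p=0, q=0: 1
p=0, q=1: 1
p=1, q=0: 1
p=1, q=1: 0
Count of True = 3

3


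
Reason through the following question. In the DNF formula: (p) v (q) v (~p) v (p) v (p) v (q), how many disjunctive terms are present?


A DNF formula is a disjunction of terms (conjunctions).
Terms are separated by v.
Counting the disjuncts: 6 terms.

6


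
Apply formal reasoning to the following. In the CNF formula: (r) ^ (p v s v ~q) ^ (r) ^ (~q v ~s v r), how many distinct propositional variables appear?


Identify each variable that appears in the formula.
Variables found: p, q, r, s
Count = 4

4


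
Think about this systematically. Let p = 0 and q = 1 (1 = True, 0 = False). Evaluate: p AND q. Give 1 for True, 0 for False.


p = 0, q = 1
Operation: p AND q
Evaluate: 0 AND 1 = 0

0


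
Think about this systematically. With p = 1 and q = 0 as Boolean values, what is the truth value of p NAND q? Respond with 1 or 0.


p = 1, q = 0
Operation: p NAND q
Evaluate: 1 NAND 0 = 1

1


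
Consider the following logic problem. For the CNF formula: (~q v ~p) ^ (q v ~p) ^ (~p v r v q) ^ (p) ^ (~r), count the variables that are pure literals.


Check each variable for pure literal status:
p: mixed (not pure)
q: mixed (not pure)
r: mixed (not pure)
Pure literal count = 0

0


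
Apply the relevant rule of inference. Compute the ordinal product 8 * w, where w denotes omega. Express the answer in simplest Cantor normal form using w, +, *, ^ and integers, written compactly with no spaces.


Compute 8 * w.
Ordinal * is associative and left-distributive over +, but NOT commutative; for finite n>1, n*w = w but w*n stays w*n.
For finite n>0, n * w = sup{n*k : k<w} = w. So 8 * w = w.
Result = w

w


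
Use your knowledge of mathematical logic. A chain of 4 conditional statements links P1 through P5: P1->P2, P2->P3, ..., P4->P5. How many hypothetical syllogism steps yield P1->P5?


With 4 implications in a chain connecting 5 propositions:
P1->P2, P2->P3, ..., P4->P5
Steps needed = (number of implications) - 1 = 4 - 1 = 3

3


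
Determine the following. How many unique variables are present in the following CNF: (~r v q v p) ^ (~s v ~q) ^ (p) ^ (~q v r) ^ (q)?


Identify each variable that appears in the formula.
Variables found: p, q, r, s
Count = 4

4


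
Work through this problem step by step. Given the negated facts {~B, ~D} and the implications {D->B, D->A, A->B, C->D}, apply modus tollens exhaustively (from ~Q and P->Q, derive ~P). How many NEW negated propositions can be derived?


Initial negated facts: {~B, ~D}
Apply modus tollens to closure:
  ~B and A->B  =>  ~A
  ~D and C->D  =>  ~C
Final negated: {~A, ~B, ~C, ~D}
New negations: {~A, ~C}
Count = 2

2


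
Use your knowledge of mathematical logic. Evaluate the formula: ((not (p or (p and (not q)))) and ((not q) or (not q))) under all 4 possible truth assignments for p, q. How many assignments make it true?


Check all 4 assignments:
p=0, q=0: 1
p=0, q=1: 0
p=1, q=0: 0
p=1, q=1: 0
Count of True = 1

1


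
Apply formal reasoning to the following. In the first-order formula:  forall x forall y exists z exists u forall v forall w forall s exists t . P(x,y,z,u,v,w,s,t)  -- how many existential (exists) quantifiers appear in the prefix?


Quantifier prefix: forall x forall y exists z exists u forall v forall w forall s exists t
Mark each quantifier type:
  U U E E U U U E
Universal count = 5, Existential count = 3
Asked for existential (exists) quantifiers: 3

3


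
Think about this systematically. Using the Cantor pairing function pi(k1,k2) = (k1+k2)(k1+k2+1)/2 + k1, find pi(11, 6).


k1 + k2 = 17
(k1+k2)(k1+k2+1)/2 = 17 * 18 / 2 = 153
pi = 153 + 11 = 164

164


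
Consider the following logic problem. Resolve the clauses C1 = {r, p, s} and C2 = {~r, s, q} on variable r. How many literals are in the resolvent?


Remove r from C1 and ~r from C2.
C1 remainder: {p, s}
C2 remainder: {s, q}
Union (resolvent): {p, q, s}
Resolvent has 3 literal(s).

3


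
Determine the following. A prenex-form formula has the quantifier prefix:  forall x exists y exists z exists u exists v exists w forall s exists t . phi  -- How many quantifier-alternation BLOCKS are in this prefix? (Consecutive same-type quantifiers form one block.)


Quantifier-type sequence: A E E E E E A E  (A=forall, E=exists)
Group into maximal same-type runs:
  Ax1 | Ex5 | Ax1 | Ex1
Number of blocks = 4

4


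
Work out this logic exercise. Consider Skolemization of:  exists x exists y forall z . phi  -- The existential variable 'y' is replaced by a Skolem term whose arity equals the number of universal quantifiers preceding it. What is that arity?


Quantifier prefix: exists x exists y forall z
'y' is existentially quantified at position 2.
No universal quantifiers precede it.
Skolem function arity = 0 (a Skolem constant)

0


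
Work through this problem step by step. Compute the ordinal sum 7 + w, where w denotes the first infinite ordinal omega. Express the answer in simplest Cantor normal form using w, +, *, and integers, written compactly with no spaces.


Compute 7 + w.
Ordinal + is associative but NOT commutative; for finite n>0, n + w = w but w + n stays w+n.
Any finite left addend is absorbed by w on the right: 7 + w = w.
Result = w

w


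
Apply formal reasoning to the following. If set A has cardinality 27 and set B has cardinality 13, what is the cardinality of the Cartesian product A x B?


The Cartesian product A x B contains all ordered pairs (a, b).
|A x B| = |A| * |B| = 27 * 13 = 351

351


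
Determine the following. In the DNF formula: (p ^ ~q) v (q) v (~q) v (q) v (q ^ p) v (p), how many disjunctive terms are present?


A DNF formula is a disjunction of terms (conjunctions).
Terms are separated by v.
Counting the disjuncts: 6 terms.

6


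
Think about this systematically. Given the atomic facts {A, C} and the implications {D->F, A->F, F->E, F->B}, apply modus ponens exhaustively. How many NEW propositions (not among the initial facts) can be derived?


Initial facts: {A, C}
Apply modus ponens to closure:
  A and A->F  =>  F
  F and F->E  =>  E
  F and F->B  =>  B
Final known: {A, B, C, E, F}
New propositions: {B, E, F}
Count = 3

3


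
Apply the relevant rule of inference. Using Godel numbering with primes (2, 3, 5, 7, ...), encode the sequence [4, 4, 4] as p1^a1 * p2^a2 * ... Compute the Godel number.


Encode each element as an exponent of the corresponding prime:
  2^4 = 16
  3^4 = 81
  5^4 = 625
Product = 16 * 81 * 625 = 810000

810000


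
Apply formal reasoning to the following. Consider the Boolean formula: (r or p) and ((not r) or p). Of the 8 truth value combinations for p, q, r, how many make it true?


Evaluate all 8 assignments for p, q, r:
p=0, q=0, r=0: 0
p=0, q=0, r=1: 0
p=0, q=1, r=0: 0
p=0, q=1, r=1: 0
p=1, q=0, r=0: 1
p=1, q=0, r=1: 1
p=1, q=1, r=0: 1
p=1, q=1, r=1: 1
Satisfying count = 4

4


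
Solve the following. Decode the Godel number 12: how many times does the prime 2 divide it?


Factorize 12 by dividing by 2 repeatedly.
Division steps: 2 divides 12 exactly 2 time(s).
Exponent of 2 = 2

2


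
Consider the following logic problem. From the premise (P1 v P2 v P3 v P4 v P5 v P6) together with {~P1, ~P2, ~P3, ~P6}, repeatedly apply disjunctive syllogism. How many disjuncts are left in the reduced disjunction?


Original disjuncts (6): P1, P2, P3, P4, P5, P6
Negated (eliminate): ~P1, ~P2, ~P3, ~P6
Remaining disjuncts: P4, P5
Count = 6 - 4 = 2

2


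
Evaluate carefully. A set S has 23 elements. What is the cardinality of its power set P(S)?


The power set of a set with n elements has 2^n elements.
|P(S)| = 2^23 = 8388608

8388608


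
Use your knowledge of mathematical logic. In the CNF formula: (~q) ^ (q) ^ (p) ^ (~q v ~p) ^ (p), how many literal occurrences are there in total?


Counting literals in each clause:
Clause 1: 1 literal(s)
Clause 2: 1 literal(s)
Clause 3: 1 literal(s)
Clause 4: 2 literal(s)
Clause 5: 1 literal(s)
Total = 6

6


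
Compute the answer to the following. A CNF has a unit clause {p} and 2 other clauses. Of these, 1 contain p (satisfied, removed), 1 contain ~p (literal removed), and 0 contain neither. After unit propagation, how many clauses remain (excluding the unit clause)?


Satisfied (removed): 1
Shortened (remain): 1
Unchanged (remain): 0
Remaining = 1 + 0 = 1

1


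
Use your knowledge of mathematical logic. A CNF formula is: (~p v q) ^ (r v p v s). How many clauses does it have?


A CNF formula is a conjunction of clauses.
Clauses are separated by ^.
Counting the conjuncts: 2 clauses.

2


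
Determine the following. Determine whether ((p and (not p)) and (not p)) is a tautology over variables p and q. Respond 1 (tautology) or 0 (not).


Check all 4 assignments:
p=0, q=0: 0
p=0, q=1: 0
p=1, q=0: 0
p=1, q=1: 0
Satisfying count = 0/4.
Tautology iff count = 4: no.

0


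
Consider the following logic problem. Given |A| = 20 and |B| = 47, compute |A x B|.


The Cartesian product A x B contains all ordered pairs (a, b).
|A x B| = |A| * |B| = 20 * 47 = 940

940


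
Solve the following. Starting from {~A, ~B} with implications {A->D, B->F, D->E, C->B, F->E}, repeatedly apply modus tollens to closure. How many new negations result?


Initial negated facts: {~A, ~B}
Apply modus tollens to closure:
  ~B and C->B  =>  ~C
Final negated: {~A, ~B, ~C}
New negations: {~C}
Count = 1

1


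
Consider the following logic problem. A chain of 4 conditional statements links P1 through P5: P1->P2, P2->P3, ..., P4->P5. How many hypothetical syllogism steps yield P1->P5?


With 4 implications in a chain connecting 5 propositions:
P1->P2, P2->P3, ..., P4->P5
Steps needed = (number of implications) - 1 = 4 - 1 = 3

3


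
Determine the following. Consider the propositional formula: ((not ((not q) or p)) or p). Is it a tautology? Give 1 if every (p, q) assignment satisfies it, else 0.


Check all 4 assignments:
p=0, q=0: 0
p=0, q=1: 1
p=1, q=0: 1
p=1, q=1: 1
Satisfying count = 3/4.
Tautology iff count = 4: no.

0


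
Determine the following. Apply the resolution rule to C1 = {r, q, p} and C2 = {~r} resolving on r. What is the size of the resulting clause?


Remove r from C1 and ~r from C2.
C1 remainder: {q, p}
C2 remainder: {}
Union (resolvent): {p, q}
Resolvent has 2 literal(s).

2


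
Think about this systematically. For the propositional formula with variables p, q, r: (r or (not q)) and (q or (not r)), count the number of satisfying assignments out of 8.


Evaluate all 8 assignments for p, q, r:
p=0, q=0, r=0: 1
p=0, q=0, r=1: 0
p=0, q=1, r=0: 0
p=0, q=1, r=1: 1
p=1, q=0, r=0: 1
p=1, q=0, r=1: 0
p=1, q=1, r=0: 0
p=1, q=1, r=1: 1
Satisfying count = 4

4


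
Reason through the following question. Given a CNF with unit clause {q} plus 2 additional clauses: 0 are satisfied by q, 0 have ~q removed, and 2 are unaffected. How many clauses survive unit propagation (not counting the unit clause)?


Satisfied (removed): 0
Shortened (remain): 0
Unchanged (remain): 2
Remaining = 0 + 2 = 2

2


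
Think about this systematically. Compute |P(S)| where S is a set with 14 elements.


The power set of a set with n elements has 2^n elements.
|P(S)| = 2^14 = 16384

16384


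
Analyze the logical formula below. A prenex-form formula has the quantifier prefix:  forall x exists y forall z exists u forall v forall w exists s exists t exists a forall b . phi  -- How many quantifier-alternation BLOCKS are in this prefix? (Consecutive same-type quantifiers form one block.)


Quantifier-type sequence: A E A E A A E E E A  (A=forall, E=exists)
Group into maximal same-type runs:
  Ax1 | Ex1 | Ax1 | Ex1 | Ax2 | Ex3 | Ax1
Number of blocks = 7

7


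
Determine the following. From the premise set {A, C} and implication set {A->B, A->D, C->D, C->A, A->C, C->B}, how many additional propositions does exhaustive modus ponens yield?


Initial facts: {A, C}
Apply modus ponens to closure:
  A and A->B  =>  B
  A and A->D  =>  D
Final known: {A, B, C, D}
New propositions: {B, D}
Count = 2

2


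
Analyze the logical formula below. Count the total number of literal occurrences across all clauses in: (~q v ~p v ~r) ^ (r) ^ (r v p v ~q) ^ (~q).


Counting literals in each clause:
Clause 1: 3 literal(s)
Clause 2: 1 literal(s)
Clause 3: 3 literal(s)
Clause 4: 1 literal(s)
Total = 8

8


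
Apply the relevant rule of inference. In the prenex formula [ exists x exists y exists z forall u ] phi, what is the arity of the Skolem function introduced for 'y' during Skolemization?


Quantifier prefix: exists x exists y exists z forall u
'y' is existentially quantified at position 2.
No universal quantifiers precede it.
Skolem function arity = 0 (a Skolem constant)

0


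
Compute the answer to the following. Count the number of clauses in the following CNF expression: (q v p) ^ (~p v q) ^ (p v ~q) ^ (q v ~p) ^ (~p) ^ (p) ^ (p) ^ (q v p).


A CNF formula is a conjunction of clauses.
Clauses are separated by ^.
Counting the conjuncts: 8 clauses.

8


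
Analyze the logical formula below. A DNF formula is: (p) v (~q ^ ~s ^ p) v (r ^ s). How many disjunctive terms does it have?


A DNF formula is a disjunction of terms (conjunctions).
Terms are separated by v.
Counting the disjuncts: 3 terms.

3


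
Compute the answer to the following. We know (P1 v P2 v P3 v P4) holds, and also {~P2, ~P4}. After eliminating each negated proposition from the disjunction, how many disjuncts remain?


Original disjuncts (4): P1, P2, P3, P4
Negated (eliminate): ~P2, ~P4
Remaining disjuncts: P1, P3
Count = 4 - 2 = 2

2


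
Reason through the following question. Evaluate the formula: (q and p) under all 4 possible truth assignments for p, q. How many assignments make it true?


Check all 4 assignments:
p=0, q=0: 0
p=0, q=1: 0
p=1, q=0: 0
p=1, q=1: 1
Count of True = 1

1


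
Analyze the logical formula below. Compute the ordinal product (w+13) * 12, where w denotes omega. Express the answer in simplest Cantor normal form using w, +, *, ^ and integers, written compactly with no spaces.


Compute (w+13) * 12.
Ordinal * is associative and left-distributive over +, but NOT commutative; for finite n>1, n*w = w but w*n stays w*n.
(w+13) * 12 = (w+13) repeated 12 times. Each intermediate +13 is absorbed by the following w; only the last survives: w*12+13.
Result = w*12+13

w*12+13


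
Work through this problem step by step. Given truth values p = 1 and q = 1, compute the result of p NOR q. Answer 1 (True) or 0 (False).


p = 1, q = 1
Operation: p NOR q
Evaluate: 1 NOR 1 = 0

0


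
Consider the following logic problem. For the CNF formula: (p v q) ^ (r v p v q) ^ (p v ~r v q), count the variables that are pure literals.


Check each variable for pure literal status:
p: pure positive
q: pure positive
r: mixed (not pure)
Pure literal count = 2

2


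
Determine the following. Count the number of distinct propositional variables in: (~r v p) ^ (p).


Identify each variable that appears in the formula.
Variables found: p, r
Count = 2

2


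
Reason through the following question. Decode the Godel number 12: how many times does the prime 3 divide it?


Factorize 12 by dividing by 3 repeatedly.
Division steps: 3 divides 12 exactly 1 time(s).
Exponent of 3 = 1

1


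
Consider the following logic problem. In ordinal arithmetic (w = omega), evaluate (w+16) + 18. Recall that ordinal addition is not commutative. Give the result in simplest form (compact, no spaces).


Compute (w+16) + 18.
Ordinal + is associative but NOT commutative; for finite n>0, n + w = w but w + n stays w+n.
By associativity: (w+16) + 18 = w + (16+18) = w+34.
Result = w+34

w+34


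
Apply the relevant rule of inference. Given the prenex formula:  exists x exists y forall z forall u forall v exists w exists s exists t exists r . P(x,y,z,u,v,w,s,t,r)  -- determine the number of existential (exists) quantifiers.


Quantifier prefix: exists x exists y forall z forall u forall v exists w exists s exists t exists r
Mark each quantifier type:
  E E U U U E E E E
Universal count = 3, Existential count = 6
Asked for existential (exists) quantifiers: 6

6


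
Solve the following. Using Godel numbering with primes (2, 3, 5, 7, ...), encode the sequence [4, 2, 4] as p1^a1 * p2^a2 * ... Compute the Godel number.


Encode each element as an exponent of the corresponding prime:
  2^4 = 16
  3^2 = 9
  5^4 = 625
Product = 16 * 9 * 625 = 90000

90000


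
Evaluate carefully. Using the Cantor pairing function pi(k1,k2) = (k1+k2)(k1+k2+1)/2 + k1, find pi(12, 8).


k1 + k2 = 20
(k1+k2)(k1+k2+1)/2 = 20 * 21 / 2 = 210
pi = 210 + 12 = 222

222


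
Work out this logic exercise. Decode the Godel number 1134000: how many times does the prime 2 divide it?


Factorize 1134000 by dividing by 2 repeatedly.
Division steps: 2 divides 1134000 exactly 4 time(s).
Exponent of 2 = 4

4


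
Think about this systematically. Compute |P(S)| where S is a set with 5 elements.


The power set of a set with n elements has 2^n elements.
|P(S)| = 2^5 = 32

32


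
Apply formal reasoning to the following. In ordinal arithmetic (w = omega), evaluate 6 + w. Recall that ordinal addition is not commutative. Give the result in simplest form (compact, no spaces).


Compute 6 + w.
Ordinal + is associative but NOT commutative; for finite n>0, n + w = w but w + n stays w+n.
Any finite left addend is absorbed by w on the right: 6 + w = w.
Result = w

w


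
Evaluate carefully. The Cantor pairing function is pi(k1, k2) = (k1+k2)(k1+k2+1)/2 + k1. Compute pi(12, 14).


k1 + k2 = 26
(k1+k2)(k1+k2+1)/2 = 26 * 27 / 2 = 351
pi = 351 + 12 = 363

363


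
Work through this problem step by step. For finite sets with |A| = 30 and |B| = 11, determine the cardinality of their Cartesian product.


The Cartesian product A x B contains all ordered pairs (a, b).
|A x B| = |A| * |B| = 30 * 11 = 330

330


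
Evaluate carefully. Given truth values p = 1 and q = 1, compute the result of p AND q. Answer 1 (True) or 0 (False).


p = 1, q = 1
Operation: p AND q
Evaluate: 1 AND 1 = 1

1


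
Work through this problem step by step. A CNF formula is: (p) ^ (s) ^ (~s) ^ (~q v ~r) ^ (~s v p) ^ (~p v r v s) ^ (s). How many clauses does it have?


A CNF formula is a conjunction of clauses.
Clauses are separated by ^.
Counting the conjuncts: 7 clauses.

7


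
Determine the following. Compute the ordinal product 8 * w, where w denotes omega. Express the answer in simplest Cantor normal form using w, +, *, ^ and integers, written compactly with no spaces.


Compute 8 * w.
Ordinal * is associative and left-distributive over +, but NOT commutative; for finite n>1, n*w = w but w*n stays w*n.
For finite n>0, n * w = sup{n*k : k<w} = w. So 8 * w = w.
Result = w

w


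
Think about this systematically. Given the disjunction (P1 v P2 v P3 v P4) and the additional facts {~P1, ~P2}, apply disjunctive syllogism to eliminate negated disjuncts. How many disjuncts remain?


Original disjuncts (4): P1, P2, P3, P4
Negated (eliminate): ~P1, ~P2
Remaining disjuncts: P3, P4
Count = 4 - 2 = 2

2


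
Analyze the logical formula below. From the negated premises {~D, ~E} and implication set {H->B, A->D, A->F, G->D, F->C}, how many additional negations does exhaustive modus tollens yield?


Initial negated facts: {~D, ~E}
Apply modus tollens to closure:
  ~D and A->D  =>  ~A
  ~D and G->D  =>  ~G
Final negated: {~A, ~D, ~E, ~G}
New negations: {~A, ~G}
Count = 2

2


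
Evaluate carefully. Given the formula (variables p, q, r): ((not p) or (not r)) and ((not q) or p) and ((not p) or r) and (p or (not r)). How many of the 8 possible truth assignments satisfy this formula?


Evaluate all 8 assignments for p, q, r:
p=0, q=0, r=0: 1
p=0, q=0, r=1: 0
p=0, q=1, r=0: 0
p=0, q=1, r=1: 0
p=1, q=0, r=0: 0
p=1, q=0, r=1: 0
p=1, q=1, r=0: 0
p=1, q=1, r=1: 0
Satisfying count = 1

1


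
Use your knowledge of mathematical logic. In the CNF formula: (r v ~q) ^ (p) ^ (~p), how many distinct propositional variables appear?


Identify each variable that appears in the formula.
Variables found: p, q, r
Count = 3

3


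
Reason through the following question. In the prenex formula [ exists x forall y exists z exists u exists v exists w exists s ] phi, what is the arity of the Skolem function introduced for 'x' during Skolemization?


Quantifier prefix: exists x forall y exists z exists u exists v exists w exists s
'x' is existentially quantified at position 1.
No universal quantifiers precede it.
Skolem function arity = 0 (a Skolem constant)

0


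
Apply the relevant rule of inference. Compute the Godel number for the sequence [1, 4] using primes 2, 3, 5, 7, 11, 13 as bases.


Encode each element as an exponent of the corresponding prime:
  2^1 = 2
  3^4 = 81
Product = 2 * 81 = 162

162


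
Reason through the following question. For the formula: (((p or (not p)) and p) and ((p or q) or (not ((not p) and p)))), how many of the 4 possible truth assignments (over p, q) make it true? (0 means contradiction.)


Check all 4 assignments:
p=0, q=0: 0
p=0, q=1: 0
p=1, q=0: 1
p=1, q=1: 1
Count of True = 2

2


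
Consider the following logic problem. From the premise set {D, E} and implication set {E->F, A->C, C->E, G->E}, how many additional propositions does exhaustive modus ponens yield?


Initial facts: {D, E}
Apply modus ponens to closure:
  E and E->F  =>  F
Final known: {D, E, F}
New propositions: {F}
Count = 1

1


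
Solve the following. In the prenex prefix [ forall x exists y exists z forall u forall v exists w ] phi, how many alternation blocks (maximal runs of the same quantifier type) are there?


Quantifier-type sequence: A E E A A E  (A=forall, E=exists)
Group into maximal same-type runs:
  Ax1 | Ex2 | Ax2 | Ex1
Number of blocks = 4

4


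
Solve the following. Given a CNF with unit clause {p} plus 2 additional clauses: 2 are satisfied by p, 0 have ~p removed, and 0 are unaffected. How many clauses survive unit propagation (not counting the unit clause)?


Satisfied (removed): 2
Shortened (remain): 0
Unchanged (remain): 0
Remaining = 0 + 0 = 0

0


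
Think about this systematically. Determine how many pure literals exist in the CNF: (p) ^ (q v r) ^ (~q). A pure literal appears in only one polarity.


Check each variable for pure literal status:
p: pure positive
q: mixed (not pure)
r: pure positive
Pure literal count = 2

2


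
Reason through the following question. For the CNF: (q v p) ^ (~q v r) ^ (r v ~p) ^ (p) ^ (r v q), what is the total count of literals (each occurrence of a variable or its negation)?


Counting literals in each clause:
Clause 1: 2 literal(s)
Clause 2: 2 literal(s)
Clause 3: 2 literal(s)
Clause 4: 1 literal(s)
Clause 5: 2 literal(s)
Total = 9

9


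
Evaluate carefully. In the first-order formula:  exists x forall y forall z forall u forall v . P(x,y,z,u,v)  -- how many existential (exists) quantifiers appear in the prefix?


Quantifier prefix: exists x forall y forall z forall u forall v
Mark each quantifier type:
  E U U U U
Universal count = 4, Existential count = 1
Asked for existential (exists) quantifiers: 1

1


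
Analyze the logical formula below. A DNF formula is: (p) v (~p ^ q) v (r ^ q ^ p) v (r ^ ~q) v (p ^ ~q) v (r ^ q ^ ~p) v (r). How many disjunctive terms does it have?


A DNF formula is a disjunction of terms (conjunctions).
Terms are separated by v.
Counting the disjuncts: 7 terms.

7


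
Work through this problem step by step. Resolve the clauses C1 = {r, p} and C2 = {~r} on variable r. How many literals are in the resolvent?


Remove r from C1 and ~r from C2.
C1 remainder: {p}
C2 remainder: {}
Union (resolvent): {p}
Resolvent has 1 literal(s).

1


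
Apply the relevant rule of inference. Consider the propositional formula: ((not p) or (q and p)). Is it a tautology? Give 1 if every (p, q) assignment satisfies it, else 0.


Check all 4 assignments:
p=0, q=0: 1
p=0, q=1: 1
p=1, q=0: 0
p=1, q=1: 1
Satisfying count = 3/4.
Tautology iff count = 4: no.

0


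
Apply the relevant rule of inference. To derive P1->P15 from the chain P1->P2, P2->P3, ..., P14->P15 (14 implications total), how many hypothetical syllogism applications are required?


With 14 implications in a chain connecting 15 propositions:
P1->P2, P2->P3, ..., P14->P15
Steps needed = (number of implications) - 1 = 14 - 1 = 13

13


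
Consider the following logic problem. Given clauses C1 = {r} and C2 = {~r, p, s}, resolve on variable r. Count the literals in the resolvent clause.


Remove r from C1 and ~r from C2.
C1 remainder: {}
C2 remainder: {p, s}
Union (resolvent): {p, s}
Resolvent has 2 literal(s).

2


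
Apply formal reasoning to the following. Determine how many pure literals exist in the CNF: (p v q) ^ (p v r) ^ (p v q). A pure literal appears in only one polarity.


Check each variable for pure literal status:
p: pure positive
q: pure positive
r: pure positive
Pure literal count = 3

3


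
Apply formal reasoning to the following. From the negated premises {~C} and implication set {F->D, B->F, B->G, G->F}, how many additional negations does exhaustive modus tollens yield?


Initial negated facts: {~C}
Apply modus tollens to closure:
  (no implication fires)
Final negated: {~C}
New negations: {(none)}
Count = 0

0


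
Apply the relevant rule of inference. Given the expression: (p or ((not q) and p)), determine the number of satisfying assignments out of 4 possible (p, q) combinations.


Check all 4 assignments:
p=0, q=0: 0
p=0, q=1: 0
p=1, q=0: 1
p=1, q=1: 1
Count of True = 2

2


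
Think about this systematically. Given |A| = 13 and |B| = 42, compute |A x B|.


The Cartesian product A x B contains all ordered pairs (a, b).
|A x B| = |A| * |B| = 13 * 42 = 546

546


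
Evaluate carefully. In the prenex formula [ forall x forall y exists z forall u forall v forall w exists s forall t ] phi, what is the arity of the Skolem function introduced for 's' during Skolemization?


Quantifier prefix: forall x forall y exists z forall u forall v forall w exists s forall t
's' is existentially quantified at position 7.
Universal variables preceding it: x, y, u, v, w
Skolem function arity = 5

5


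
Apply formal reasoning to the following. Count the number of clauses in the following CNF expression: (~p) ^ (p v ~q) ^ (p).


A CNF formula is a conjunction of clauses.
Clauses are separated by ^.
Counting the conjuncts: 3 clauses.

3


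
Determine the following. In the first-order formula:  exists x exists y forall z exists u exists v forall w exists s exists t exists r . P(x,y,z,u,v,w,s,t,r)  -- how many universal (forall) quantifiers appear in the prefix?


Quantifier prefix: exists x exists y forall z exists u exists v forall w exists s exists t exists r
Mark each quantifier type:
  E E U E E U E E E
Universal count = 2, Existential count = 7
Asked for universal (forall) quantifiers: 2

2


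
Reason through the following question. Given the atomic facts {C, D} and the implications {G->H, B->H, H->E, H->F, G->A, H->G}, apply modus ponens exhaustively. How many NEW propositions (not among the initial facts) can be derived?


Initial facts: {C, D}
Apply modus ponens to closure:
  (no implication fires)
Final known: {C, D}
New propositions: {(none)}
Count = 0

0


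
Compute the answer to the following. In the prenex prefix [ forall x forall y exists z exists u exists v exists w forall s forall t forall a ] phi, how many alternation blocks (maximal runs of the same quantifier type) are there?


Quantifier-type sequence: A A E E E E A A A  (A=forall, E=exists)
Group into maximal same-type runs:
  Ax2 | Ex4 | Ax3
Number of blocks = 3

3


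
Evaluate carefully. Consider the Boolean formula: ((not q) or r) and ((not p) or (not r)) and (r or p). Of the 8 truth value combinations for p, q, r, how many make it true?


Evaluate all 8 assignments for p, q, r:
p=0, q=0, r=0: 0
p=0, q=0, r=1: 1
p=0, q=1, r=0: 0
p=0, q=1, r=1: 1
p=1, q=0, r=0: 1
p=1, q=0, r=1: 0
p=1, q=1, r=0: 0
p=1, q=1, r=1: 0
Satisfying count = 3

3


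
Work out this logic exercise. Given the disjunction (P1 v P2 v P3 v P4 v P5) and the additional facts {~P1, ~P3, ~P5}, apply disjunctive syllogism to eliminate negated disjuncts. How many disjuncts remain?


Original disjuncts (5): P1, P2, P3, P4, P5
Negated (eliminate): ~P1, ~P3, ~P5
Remaining disjuncts: P2, P4
Count = 5 - 3 = 2

2


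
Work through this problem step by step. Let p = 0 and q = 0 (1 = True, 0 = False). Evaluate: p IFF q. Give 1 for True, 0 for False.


p = 0, q = 0
Operation: p IFF q
Evaluate: 0 IFF 0 = 1

1


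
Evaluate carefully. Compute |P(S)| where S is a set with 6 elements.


The power set of a set with n elements has 2^n elements.
|P(S)| = 2^6 = 64

64


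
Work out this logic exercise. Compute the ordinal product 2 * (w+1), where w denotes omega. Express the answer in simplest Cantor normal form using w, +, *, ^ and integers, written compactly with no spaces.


Compute 2 * (w+1).
Ordinal * is associative and left-distributive over +, but NOT commutative; for finite n>1, n*w = w but w*n stays w*n.
By left-distributivity: 2 * (w+1) = 2*w + 2*1 = w + 2 = w+2.
Result = w+2

w+2


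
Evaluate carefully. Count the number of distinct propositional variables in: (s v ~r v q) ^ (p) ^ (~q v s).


Identify each variable that appears in the formula.
Variables found: p, q, r, s
Count = 4

4


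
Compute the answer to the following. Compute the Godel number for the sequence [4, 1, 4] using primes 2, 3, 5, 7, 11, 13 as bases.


Encode each element as an exponent of the corresponding prime:
  2^4 = 16
  3^1 = 3
  5^4 = 625
Product = 16 * 3 * 625 = 30000

30000


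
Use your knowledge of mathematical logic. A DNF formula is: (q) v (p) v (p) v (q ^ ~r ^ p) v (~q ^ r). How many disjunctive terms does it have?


A DNF formula is a disjunction of terms (conjunctions).
Terms are separated by v.
Counting the disjuncts: 5 terms.

5


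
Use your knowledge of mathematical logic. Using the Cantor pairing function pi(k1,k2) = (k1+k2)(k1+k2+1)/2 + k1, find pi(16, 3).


k1 + k2 = 19
(k1+k2)(k1+k2+1)/2 = 19 * 20 / 2 = 190
pi = 190 + 16 = 206

206


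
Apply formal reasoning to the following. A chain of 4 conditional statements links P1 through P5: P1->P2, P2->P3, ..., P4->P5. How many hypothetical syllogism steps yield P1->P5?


With 4 implications in a chain connecting 5 propositions:
P1->P2, P2->P3, ..., P4->P5
Steps needed = (number of implications) - 1 = 4 - 1 = 3

3


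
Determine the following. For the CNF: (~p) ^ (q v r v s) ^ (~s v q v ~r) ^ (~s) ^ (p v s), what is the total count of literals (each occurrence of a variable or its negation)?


Counting literals in each clause:
Clause 1: 1 literal(s)
Clause 2: 3 literal(s)
Clause 3: 3 literal(s)
Clause 4: 1 literal(s)
Clause 5: 2 literal(s)
Total = 10

10


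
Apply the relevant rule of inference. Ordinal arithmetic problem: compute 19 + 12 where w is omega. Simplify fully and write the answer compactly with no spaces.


Compute 19 + 12.
Ordinal + is associative but NOT commutative; for finite n>0, n + w = w but w + n stays w+n.
Both operands finite; ordinal + agrees with natural +: 19 + 12 = 31.
Result = 31

31


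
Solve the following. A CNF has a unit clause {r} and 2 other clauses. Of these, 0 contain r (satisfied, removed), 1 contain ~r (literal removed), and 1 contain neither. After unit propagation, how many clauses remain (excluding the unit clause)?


Satisfied (removed): 0
Shortened (remain): 1
Unchanged (remain): 1
Remaining = 1 + 1 = 2

2


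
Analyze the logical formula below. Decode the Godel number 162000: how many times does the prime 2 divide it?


Factorize 162000 by dividing by 2 repeatedly.
Division steps: 2 divides 162000 exactly 4 time(s).
Exponent of 2 = 4

4


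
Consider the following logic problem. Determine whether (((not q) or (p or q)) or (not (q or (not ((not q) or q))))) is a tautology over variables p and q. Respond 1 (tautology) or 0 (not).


Check all 4 assignments:
p=0, q=0: 1
p=0, q=1: 1
p=1, q=0: 1
p=1, q=1: 1
Satisfying count = 4/4.
Tautology iff count = 4: yes.

1


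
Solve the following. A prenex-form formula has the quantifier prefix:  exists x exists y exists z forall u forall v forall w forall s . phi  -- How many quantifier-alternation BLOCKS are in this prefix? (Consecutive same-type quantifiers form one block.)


Quantifier-type sequence: E E E A A A A  (A=forall, E=exists)
Group into maximal same-type runs:
  Ex3 | Ax4
Number of blocks = 2

2


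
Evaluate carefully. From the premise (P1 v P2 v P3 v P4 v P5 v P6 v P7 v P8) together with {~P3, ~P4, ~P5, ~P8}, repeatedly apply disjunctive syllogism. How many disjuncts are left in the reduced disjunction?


Original disjuncts (8): P1, P2, P3, P4, P5, P6, P7, P8
Negated (eliminate): ~P3, ~P4, ~P5, ~P8
Remaining disjuncts: P1, P2, P6, P7
Count = 8 - 4 = 4

4


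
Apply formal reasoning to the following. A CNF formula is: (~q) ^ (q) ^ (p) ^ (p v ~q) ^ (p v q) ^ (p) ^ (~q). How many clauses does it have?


A CNF formula is a conjunction of clauses.
Clauses are separated by ^.
Counting the conjuncts: 7 clauses.

7


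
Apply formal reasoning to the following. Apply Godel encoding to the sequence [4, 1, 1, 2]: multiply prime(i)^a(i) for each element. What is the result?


Encode each element as an exponent of the corresponding prime:
  2^4 = 16
  3^1 = 3
  5^1 = 5
  7^2 = 49
Product = 16 * 3 * 5 * 49 = 11760

11760


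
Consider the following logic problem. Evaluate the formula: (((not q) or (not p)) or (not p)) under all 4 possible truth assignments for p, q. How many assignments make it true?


Check all 4 assignments:
p=0, q=0: 1
p=0, q=1: 1
p=1, q=0: 1
p=1, q=1: 0
Count of True = 3

3


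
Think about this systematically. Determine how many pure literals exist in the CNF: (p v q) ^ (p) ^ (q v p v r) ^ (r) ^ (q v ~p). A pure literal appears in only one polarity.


Check each variable for pure literal status:
p: mixed (not pure)
q: pure positive
r: pure positive
Pure literal count = 2

2


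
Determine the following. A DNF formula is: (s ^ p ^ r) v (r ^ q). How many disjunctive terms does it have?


A DNF formula is a disjunction of terms (conjunctions).
Terms are separated by v.
Counting the disjuncts: 2 terms.

2


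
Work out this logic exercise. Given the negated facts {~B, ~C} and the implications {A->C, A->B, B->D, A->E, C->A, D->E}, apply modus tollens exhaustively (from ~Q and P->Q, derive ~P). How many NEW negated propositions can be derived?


Initial negated facts: {~B, ~C}
Apply modus tollens to closure:
  ~C and A->C  =>  ~A
Final negated: {~A, ~B, ~C}
New negations: {~A}
Count = 1

1


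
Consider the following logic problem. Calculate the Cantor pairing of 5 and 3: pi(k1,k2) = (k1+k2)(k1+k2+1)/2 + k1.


k1 + k2 = 8
(k1+k2)(k1+k2+1)/2 = 8 * 9 / 2 = 36
pi = 36 + 5 = 41

41


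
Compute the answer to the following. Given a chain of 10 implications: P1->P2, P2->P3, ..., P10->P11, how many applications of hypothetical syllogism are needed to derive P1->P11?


With 10 implications in a chain connecting 11 propositions:
P1->P2, P2->P3, ..., P10->P11
Steps needed = (number of implications) - 1 = 10 - 1 = 9

9


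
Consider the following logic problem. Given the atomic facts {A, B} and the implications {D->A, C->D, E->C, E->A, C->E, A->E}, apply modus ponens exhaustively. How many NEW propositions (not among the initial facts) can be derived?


Initial facts: {A, B}
Apply modus ponens to closure:
  A and A->E  =>  E
  E and E->C  =>  C
  C and C->D  =>  D
Final known: {A, B, C, D, E}
New propositions: {C, D, E}
Count = 3

3
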